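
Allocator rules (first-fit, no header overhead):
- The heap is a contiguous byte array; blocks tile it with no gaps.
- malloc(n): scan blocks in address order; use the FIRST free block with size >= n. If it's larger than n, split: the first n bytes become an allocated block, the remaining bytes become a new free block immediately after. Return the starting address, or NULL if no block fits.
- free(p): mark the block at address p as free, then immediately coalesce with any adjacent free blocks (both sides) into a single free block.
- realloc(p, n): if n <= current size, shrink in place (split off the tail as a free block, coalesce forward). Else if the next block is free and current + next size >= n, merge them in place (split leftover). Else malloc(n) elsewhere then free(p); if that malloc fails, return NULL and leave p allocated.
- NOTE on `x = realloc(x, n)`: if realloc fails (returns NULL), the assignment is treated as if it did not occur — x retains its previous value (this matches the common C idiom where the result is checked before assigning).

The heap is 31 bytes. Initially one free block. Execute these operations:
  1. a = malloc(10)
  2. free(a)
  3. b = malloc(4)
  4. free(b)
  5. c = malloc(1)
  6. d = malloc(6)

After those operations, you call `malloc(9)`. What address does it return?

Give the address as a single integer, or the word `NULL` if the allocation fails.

Op 1: a = malloc(10) -> a = 0; heap: [0-9 ALLOC][10-30 FREE]
Op 2: free(a) -> (freed a); heap: [0-30 FREE]
Op 3: b = malloc(4) -> b = 0; heap: [0-3 ALLOC][4-30 FREE]
Op 4: free(b) -> (freed b); heap: [0-30 FREE]
Op 5: c = malloc(1) -> c = 0; heap: [0-0 ALLOC][1-30 FREE]
Op 6: d = malloc(6) -> d = 1; heap: [0-0 ALLOC][1-6 ALLOC][7-30 FREE]
malloc(9): first-fit scan over [0-0 ALLOC][1-6 ALLOC][7-30 FREE] -> 7

Answer: 7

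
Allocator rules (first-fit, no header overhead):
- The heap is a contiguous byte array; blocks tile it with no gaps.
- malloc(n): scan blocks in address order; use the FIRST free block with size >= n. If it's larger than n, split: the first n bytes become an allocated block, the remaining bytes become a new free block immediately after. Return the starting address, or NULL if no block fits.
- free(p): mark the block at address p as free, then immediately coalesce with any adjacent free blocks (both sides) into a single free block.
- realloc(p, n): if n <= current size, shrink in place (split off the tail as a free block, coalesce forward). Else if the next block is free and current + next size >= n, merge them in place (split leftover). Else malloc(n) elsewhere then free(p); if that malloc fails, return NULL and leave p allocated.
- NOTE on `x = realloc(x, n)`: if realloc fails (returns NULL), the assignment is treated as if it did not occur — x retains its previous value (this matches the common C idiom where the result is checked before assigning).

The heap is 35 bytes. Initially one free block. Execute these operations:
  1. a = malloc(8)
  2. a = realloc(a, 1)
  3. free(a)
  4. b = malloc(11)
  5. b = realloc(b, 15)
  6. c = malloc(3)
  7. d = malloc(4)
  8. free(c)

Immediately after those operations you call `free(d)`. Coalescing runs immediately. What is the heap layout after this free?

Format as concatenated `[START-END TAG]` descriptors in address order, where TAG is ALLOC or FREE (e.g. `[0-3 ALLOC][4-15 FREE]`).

Op 1: a = malloc(8) -> a = 0; heap: [0-7 ALLOC][8-34 FREE]
Op 2: a = realloc(a, 1) -> a = 0; heap: [0-0 ALLOC][1-34 FREE]
Op 3: free(a) -> (freed a); heap: [0-34 FREE]
Op 4: b = malloc(11) -> b = 0; heap: [0-10 ALLOC][11-34 FREE]
Op 5: b = realloc(b, 15) -> b = 0; heap: [0-14 ALLOC][15-34 FREE]
Op 6: c = malloc(3) -> c = 15; heap: [0-14 ALLOC][15-17 ALLOC][18-34 FREE]
Op 7: d = malloc(4) -> d = 18; heap: [0-14 ALLOC][15-17 ALLOC][18-21 ALLOC][22-34 FREE]
Op 8: free(c) -> (freed c); heap: [0-14 ALLOC][15-17 FREE][18-21 ALLOC][22-34 FREE]
free(d): d = 18 -> block [18-21 ALLOC]; mark free, coalesce with adjacent free neighbors -> [0-14 ALLOC][15-34 FREE]

Answer: [0-14 ALLOC][15-34 FREE]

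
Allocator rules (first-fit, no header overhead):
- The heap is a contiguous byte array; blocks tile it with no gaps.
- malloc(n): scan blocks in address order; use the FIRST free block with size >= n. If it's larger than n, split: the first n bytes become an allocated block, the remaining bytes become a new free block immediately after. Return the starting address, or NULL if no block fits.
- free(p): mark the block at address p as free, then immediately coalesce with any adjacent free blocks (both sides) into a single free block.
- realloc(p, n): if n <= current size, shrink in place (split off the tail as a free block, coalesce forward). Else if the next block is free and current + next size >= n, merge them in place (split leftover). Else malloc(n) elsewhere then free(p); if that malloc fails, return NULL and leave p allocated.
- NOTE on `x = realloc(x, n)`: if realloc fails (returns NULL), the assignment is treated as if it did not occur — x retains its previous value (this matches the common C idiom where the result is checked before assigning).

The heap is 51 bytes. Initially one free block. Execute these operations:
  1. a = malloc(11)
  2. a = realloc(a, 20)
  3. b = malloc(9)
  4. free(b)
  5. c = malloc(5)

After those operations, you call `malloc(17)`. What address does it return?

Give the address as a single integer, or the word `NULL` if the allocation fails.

Op 1: a = malloc(11) -> a = 0; heap: [0-10 ALLOC][11-50 FREE]
Op 2: a = realloc(a, 20) -> a = 0; heap: [0-19 ALLOC][20-50 FREE]
Op 3: b = malloc(9) -> b = 20; heap: [0-19 ALLOC][20-28 ALLOC][29-50 FREE]
Op 4: free(b) -> (freed b); heap: [0-19 ALLOC][20-50 FREE]
Op 5: c = malloc(5) -> c = 20; heap: [0-19 ALLOC][20-24 ALLOC][25-50 FREE]
malloc(17): first-fit scan over [0-19 ALLOC][20-24 ALLOC][25-50 FREE] -> 25

Answer: 25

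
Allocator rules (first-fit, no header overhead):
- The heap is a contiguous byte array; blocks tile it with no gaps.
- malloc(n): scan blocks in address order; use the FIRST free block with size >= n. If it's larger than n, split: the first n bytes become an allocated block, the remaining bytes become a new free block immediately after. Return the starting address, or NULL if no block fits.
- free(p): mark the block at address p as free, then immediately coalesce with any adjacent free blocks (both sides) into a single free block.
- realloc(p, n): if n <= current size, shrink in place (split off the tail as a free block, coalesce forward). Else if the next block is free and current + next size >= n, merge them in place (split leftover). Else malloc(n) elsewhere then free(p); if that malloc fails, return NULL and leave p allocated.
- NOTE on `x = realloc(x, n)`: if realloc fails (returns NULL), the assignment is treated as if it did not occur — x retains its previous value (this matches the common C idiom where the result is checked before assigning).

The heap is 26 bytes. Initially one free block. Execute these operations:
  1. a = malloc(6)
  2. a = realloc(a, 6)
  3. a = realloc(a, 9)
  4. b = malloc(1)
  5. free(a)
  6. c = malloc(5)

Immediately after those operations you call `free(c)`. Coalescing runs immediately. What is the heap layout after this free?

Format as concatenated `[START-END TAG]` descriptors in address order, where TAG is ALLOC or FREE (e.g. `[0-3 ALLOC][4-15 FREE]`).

Answer: [0-8 FREE][9-9 ALLOC][10-25 FREE]

Derivation:
Op 1: a = malloc(6) -> a = 0; heap: [0-5 ALLOC][6-25 FREE]
Op 2: a = realloc(a, 6) -> a = 0; heap: [0-5 ALLOC][6-25 FREE]
Op 3: a = realloc(a, 9) -> a = 0; heap: [0-8 ALLOC][9-25 FREE]
Op 4: b = malloc(1) -> b = 9; heap: [0-8 ALLOC][9-9 ALLOC][10-25 FREE]
Op 5: free(a) -> (freed a); heap: [0-8 FREE][9-9 ALLOC][10-25 FREE]
Op 6: c = malloc(5) -> c = 0; heap: [0-4 ALLOC][5-8 FREE][9-9 ALLOC][10-25 FREE]
free(c): c = 0 -> block [0-4 ALLOC]; mark free, coalesce with adjacent free neighbors -> [0-8 FREE][9-9 ALLOC][10-25 FREE]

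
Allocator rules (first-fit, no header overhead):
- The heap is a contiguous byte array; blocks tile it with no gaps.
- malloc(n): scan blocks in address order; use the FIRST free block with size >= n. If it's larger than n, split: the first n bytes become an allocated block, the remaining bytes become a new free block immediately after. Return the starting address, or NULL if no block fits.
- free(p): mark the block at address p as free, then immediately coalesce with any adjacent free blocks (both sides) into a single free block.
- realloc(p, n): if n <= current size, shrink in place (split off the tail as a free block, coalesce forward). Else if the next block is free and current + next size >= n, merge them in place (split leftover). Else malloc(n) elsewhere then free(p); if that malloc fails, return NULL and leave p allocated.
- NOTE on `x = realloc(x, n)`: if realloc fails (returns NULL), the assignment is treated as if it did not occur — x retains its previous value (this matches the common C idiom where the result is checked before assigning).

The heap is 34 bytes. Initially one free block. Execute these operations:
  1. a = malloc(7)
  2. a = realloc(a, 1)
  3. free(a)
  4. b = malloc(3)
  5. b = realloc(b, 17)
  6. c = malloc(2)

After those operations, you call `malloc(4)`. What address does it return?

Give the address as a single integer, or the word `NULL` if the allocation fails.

Op 1: a = malloc(7) -> a = 0; heap: [0-6 ALLOC][7-33 FREE]
Op 2: a = realloc(a, 1) -> a = 0; heap: [0-0 ALLOC][1-33 FREE]
Op 3: free(a) -> (freed a); heap: [0-33 FREE]
Op 4: b = malloc(3) -> b = 0; heap: [0-2 ALLOC][3-33 FREE]
Op 5: b = realloc(b, 17) -> b = 0; heap: [0-16 ALLOC][17-33 FREE]
Op 6: c = malloc(2) -> c = 17; heap: [0-16 ALLOC][17-18 ALLOC][19-33 FREE]
malloc(4): first-fit scan over [0-16 ALLOC][17-18 ALLOC][19-33 FREE] -> 19

Answer: 19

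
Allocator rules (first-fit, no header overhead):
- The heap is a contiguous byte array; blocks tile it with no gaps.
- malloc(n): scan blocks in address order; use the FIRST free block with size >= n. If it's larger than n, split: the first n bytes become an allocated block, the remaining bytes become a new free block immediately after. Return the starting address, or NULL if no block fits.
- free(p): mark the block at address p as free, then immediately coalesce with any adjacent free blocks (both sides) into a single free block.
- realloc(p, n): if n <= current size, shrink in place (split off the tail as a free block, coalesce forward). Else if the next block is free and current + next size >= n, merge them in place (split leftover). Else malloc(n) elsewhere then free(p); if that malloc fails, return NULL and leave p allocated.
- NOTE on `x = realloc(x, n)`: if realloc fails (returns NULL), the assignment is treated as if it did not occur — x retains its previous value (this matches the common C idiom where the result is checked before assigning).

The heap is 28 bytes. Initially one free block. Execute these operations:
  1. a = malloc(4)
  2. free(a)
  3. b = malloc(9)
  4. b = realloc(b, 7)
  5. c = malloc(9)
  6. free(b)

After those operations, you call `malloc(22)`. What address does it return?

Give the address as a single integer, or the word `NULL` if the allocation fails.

Op 1: a = malloc(4) -> a = 0; heap: [0-3 ALLOC][4-27 FREE]
Op 2: free(a) -> (freed a); heap: [0-27 FREE]
Op 3: b = malloc(9) -> b = 0; heap: [0-8 ALLOC][9-27 FREE]
Op 4: b = realloc(b, 7) -> b = 0; heap: [0-6 ALLOC][7-27 FREE]
Op 5: c = malloc(9) -> c = 7; heap: [0-6 ALLOC][7-15 ALLOC][16-27 FREE]
Op 6: free(b) -> (freed b); heap: [0-6 FREE][7-15 ALLOC][16-27 FREE]
malloc(22): first-fit scan over [0-6 FREE][7-15 ALLOC][16-27 FREE] -> NULL

Answer: NULL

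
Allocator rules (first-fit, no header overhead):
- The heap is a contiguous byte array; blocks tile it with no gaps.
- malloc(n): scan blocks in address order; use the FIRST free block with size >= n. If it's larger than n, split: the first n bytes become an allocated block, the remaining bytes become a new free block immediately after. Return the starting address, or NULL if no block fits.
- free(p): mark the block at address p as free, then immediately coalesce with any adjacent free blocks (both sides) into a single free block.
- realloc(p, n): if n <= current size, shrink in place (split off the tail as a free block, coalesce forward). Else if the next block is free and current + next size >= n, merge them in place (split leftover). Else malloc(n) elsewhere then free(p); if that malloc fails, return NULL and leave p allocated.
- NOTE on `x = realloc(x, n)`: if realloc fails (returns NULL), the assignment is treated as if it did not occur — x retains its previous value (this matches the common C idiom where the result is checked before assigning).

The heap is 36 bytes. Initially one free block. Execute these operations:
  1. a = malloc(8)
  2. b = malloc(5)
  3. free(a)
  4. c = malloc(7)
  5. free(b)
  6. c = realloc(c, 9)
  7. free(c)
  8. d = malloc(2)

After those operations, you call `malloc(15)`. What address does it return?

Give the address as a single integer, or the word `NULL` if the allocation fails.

Op 1: a = malloc(8) -> a = 0; heap: [0-7 ALLOC][8-35 FREE]
Op 2: b = malloc(5) -> b = 8; heap: [0-7 ALLOC][8-12 ALLOC][13-35 FREE]
Op 3: free(a) -> (freed a); heap: [0-7 FREE][8-12 ALLOC][13-35 FREE]
Op 4: c = malloc(7) -> c = 0; heap: [0-6 ALLOC][7-7 FREE][8-12 ALLOC][13-35 FREE]
Op 5: free(b) -> (freed b); heap: [0-6 ALLOC][7-35 FREE]
Op 6: c = realloc(c, 9) -> c = 0; heap: [0-8 ALLOC][9-35 FREE]
Op 7: free(c) -> (freed c); heap: [0-35 FREE]
Op 8: d = malloc(2) -> d = 0; heap: [0-1 ALLOC][2-35 FREE]
malloc(15): first-fit scan over [0-1 ALLOC][2-35 FREE] -> 2

Answer: 2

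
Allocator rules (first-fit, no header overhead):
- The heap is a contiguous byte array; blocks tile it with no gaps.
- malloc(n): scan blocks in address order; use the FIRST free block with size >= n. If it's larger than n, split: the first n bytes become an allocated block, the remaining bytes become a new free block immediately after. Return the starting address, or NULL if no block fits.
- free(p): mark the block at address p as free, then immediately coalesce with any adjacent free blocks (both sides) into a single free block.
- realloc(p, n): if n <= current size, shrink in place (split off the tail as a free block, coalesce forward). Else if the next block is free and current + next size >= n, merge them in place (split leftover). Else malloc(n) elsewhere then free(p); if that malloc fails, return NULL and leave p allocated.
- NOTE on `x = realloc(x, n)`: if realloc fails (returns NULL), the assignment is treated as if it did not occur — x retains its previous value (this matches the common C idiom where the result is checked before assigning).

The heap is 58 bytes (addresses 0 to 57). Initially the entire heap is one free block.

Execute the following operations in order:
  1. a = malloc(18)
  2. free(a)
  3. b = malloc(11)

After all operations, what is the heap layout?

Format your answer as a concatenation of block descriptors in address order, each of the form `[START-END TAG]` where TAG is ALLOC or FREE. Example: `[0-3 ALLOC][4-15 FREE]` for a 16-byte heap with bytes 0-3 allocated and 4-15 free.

Op 1: a = malloc(18) -> a = 0; heap: [0-17 ALLOC][18-57 FREE]
Op 2: free(a) -> (freed a); heap: [0-57 FREE]
Op 3: b = malloc(11) -> b = 0; heap: [0-10 ALLOC][11-57 FREE]

Answer: [0-10 ALLOC][11-57 FREE]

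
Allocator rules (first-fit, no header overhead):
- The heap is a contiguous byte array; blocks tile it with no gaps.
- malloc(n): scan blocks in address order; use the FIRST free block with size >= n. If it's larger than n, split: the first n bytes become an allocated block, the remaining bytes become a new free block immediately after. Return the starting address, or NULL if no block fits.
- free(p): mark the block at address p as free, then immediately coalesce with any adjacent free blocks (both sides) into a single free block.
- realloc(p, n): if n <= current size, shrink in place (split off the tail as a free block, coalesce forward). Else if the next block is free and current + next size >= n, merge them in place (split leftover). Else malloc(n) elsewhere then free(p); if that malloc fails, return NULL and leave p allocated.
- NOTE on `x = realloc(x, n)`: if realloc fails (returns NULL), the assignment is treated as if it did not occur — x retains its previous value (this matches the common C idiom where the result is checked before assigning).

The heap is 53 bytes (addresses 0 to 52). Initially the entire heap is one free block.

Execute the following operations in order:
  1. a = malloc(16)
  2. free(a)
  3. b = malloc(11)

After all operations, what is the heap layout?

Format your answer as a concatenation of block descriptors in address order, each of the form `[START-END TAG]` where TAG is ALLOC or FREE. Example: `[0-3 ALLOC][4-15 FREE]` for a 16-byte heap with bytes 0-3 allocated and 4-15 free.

Answer: [0-10 ALLOC][11-52 FREE]

Derivation:
Op 1: a = malloc(16) -> a = 0; heap: [0-15 ALLOC][16-52 FREE]
Op 2: free(a) -> (freed a); heap: [0-52 FREE]
Op 3: b = malloc(11) -> b = 0; heap: [0-10 ALLOC][11-52 FREE]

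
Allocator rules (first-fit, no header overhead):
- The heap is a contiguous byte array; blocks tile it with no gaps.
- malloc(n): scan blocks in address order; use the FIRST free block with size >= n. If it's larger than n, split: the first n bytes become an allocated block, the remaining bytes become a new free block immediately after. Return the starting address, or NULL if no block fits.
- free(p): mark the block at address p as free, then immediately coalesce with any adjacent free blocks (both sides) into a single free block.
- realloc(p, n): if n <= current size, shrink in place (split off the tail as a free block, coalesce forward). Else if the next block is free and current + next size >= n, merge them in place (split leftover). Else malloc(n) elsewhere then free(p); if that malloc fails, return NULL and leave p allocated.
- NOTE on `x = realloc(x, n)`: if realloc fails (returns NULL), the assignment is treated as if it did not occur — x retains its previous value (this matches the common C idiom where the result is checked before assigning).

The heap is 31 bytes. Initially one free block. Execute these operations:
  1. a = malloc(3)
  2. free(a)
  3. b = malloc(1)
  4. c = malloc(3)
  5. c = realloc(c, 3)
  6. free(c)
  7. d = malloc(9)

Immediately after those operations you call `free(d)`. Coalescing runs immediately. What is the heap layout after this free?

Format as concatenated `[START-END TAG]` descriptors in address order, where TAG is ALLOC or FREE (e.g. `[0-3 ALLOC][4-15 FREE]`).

Answer: [0-0 ALLOC][1-30 FREE]

Derivation:
Op 1: a = malloc(3) -> a = 0; heap: [0-2 ALLOC][3-30 FREE]
Op 2: free(a) -> (freed a); heap: [0-30 FREE]
Op 3: b = malloc(1) -> b = 0; heap: [0-0 ALLOC][1-30 FREE]
Op 4: c = malloc(3) -> c = 1; heap: [0-0 ALLOC][1-3 ALLOC][4-30 FREE]
Op 5: c = realloc(c, 3) -> c = 1; heap: [0-0 ALLOC][1-3 ALLOC][4-30 FREE]
Op 6: free(c) -> (freed c); heap: [0-0 ALLOC][1-30 FREE]
Op 7: d = malloc(9) -> d = 1; heap: [0-0 ALLOC][1-9 ALLOC][10-30 FREE]
free(d): d = 1 -> block [1-9 ALLOC]; mark free, coalesce with adjacent free neighbors -> [0-0 ALLOC][1-30 FREE]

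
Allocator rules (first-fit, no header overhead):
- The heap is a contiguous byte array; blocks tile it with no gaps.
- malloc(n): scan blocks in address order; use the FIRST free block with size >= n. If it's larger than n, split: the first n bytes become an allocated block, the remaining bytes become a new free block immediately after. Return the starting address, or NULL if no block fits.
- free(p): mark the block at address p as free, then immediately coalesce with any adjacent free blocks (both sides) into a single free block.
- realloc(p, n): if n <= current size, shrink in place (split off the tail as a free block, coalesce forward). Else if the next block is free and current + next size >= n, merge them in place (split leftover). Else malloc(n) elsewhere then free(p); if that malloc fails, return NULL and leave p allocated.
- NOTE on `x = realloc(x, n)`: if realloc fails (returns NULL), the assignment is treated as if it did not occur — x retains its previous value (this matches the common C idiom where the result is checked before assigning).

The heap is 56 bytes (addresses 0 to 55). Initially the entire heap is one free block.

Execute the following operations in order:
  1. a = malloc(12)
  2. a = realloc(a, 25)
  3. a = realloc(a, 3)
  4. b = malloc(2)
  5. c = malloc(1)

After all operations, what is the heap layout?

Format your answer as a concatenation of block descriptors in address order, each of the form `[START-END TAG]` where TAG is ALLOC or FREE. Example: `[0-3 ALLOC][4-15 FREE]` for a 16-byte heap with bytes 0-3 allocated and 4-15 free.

Answer: [0-2 ALLOC][3-4 ALLOC][5-5 ALLOC][6-55 FREE]

Derivation:
Op 1: a = malloc(12) -> a = 0; heap: [0-11 ALLOC][12-55 FREE]
Op 2: a = realloc(a, 25) -> a = 0; heap: [0-24 ALLOC][25-55 FREE]
Op 3: a = realloc(a, 3) -> a = 0; heap: [0-2 ALLOC][3-55 FREE]
Op 4: b = malloc(2) -> b = 3; heap: [0-2 ALLOC][3-4 ALLOC][5-55 FREE]
Op 5: c = malloc(1) -> c = 5; heap: [0-2 ALLOC][3-4 ALLOC][5-5 ALLOC][6-55 FREE]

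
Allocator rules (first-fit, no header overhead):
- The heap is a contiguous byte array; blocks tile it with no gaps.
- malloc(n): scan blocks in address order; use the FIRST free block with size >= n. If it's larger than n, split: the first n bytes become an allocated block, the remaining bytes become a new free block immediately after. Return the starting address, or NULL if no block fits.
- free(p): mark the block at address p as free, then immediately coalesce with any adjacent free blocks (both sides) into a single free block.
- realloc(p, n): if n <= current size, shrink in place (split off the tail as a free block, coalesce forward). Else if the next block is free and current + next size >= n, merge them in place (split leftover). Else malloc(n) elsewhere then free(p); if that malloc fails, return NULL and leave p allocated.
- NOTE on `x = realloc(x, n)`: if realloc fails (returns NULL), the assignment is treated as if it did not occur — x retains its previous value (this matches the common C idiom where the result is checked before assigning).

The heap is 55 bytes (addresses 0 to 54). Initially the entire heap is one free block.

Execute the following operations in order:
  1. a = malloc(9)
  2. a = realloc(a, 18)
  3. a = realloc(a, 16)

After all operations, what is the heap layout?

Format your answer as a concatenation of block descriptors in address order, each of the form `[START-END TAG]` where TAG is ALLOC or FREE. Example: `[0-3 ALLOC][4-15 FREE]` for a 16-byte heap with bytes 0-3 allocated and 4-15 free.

Op 1: a = malloc(9) -> a = 0; heap: [0-8 ALLOC][9-54 FREE]
Op 2: a = realloc(a, 18) -> a = 0; heap: [0-17 ALLOC][18-54 FREE]
Op 3: a = realloc(a, 16) -> a = 0; heap: [0-15 ALLOC][16-54 FREE]

Answer: [0-15 ALLOC][16-54 FREE]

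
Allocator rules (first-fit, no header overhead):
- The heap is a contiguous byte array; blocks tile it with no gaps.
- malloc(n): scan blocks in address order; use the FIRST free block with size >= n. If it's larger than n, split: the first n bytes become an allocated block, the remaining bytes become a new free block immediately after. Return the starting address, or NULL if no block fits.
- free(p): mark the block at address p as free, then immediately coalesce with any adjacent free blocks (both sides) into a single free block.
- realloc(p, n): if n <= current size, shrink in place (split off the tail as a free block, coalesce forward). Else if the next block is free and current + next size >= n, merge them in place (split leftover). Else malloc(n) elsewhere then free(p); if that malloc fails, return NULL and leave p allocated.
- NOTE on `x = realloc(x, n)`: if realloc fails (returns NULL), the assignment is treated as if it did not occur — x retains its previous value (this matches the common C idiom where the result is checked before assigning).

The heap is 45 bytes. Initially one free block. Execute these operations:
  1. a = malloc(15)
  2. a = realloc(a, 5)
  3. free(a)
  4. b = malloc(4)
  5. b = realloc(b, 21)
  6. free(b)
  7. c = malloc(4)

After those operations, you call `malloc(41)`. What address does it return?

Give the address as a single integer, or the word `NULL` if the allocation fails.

Op 1: a = malloc(15) -> a = 0; heap: [0-14 ALLOC][15-44 FREE]
Op 2: a = realloc(a, 5) -> a = 0; heap: [0-4 ALLOC][5-44 FREE]
Op 3: free(a) -> (freed a); heap: [0-44 FREE]
Op 4: b = malloc(4) -> b = 0; heap: [0-3 ALLOC][4-44 FREE]
Op 5: b = realloc(b, 21) -> b = 0; heap: [0-20 ALLOC][21-44 FREE]
Op 6: free(b) -> (freed b); heap: [0-44 FREE]
Op 7: c = malloc(4) -> c = 0; heap: [0-3 ALLOC][4-44 FREE]
malloc(41): first-fit scan over [0-3 ALLOC][4-44 FREE] -> 4

Answer: 4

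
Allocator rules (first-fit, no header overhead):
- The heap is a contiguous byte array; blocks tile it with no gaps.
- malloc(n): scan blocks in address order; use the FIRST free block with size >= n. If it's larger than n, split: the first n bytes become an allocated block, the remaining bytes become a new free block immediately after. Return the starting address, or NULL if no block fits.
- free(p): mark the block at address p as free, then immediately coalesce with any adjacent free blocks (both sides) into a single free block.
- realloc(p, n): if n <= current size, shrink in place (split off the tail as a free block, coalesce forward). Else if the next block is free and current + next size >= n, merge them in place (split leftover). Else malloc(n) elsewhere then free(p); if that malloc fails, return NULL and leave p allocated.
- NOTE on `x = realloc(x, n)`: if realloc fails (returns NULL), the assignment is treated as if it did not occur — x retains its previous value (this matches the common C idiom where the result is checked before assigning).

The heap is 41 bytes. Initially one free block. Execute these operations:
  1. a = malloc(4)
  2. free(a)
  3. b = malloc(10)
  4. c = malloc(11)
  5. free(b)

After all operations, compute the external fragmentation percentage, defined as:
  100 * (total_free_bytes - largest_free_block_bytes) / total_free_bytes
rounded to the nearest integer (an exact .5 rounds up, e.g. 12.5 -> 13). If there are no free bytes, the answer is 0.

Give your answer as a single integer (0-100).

Op 1: a = malloc(4) -> a = 0; heap: [0-3 ALLOC][4-40 FREE]
Op 2: free(a) -> (freed a); heap: [0-40 FREE]
Op 3: b = malloc(10) -> b = 0; heap: [0-9 ALLOC][10-40 FREE]
Op 4: c = malloc(11) -> c = 10; heap: [0-9 ALLOC][10-20 ALLOC][21-40 FREE]
Op 5: free(b) -> (freed b); heap: [0-9 FREE][10-20 ALLOC][21-40 FREE]
Free blocks: [10 20] total_free=30 largest=20 -> 100*(30-20)/30 = 1000/30 ≈ 33.333 -> rounds to 33

Answer: 33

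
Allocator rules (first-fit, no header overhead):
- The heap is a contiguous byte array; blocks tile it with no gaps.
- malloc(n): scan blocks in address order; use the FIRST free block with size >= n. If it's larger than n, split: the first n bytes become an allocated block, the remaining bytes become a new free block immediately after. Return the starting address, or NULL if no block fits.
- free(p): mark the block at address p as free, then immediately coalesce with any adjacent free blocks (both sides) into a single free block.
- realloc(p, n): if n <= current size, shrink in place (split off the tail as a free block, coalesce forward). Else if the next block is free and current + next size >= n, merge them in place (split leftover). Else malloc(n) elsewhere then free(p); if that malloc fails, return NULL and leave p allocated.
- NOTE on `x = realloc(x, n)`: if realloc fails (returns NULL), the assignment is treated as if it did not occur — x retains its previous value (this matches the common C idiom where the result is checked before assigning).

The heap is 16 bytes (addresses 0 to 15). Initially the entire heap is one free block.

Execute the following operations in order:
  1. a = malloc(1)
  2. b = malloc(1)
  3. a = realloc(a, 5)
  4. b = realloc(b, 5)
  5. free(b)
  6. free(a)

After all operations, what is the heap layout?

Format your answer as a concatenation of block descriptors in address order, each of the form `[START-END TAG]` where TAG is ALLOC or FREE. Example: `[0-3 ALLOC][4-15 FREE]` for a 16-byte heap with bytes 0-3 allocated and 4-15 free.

Answer: [0-15 FREE]

Derivation:
Op 1: a = malloc(1) -> a = 0; heap: [0-0 ALLOC][1-15 FREE]
Op 2: b = malloc(1) -> b = 1; heap: [0-0 ALLOC][1-1 ALLOC][2-15 FREE]
Op 3: a = realloc(a, 5) -> a = 2; heap: [0-0 FREE][1-1 ALLOC][2-6 ALLOC][7-15 FREE]
Op 4: b = realloc(b, 5) -> b = 7; heap: [0-1 FREE][2-6 ALLOC][7-11 ALLOC][12-15 FREE]
Op 5: free(b) -> (freed b); heap: [0-1 FREE][2-6 ALLOC][7-15 FREE]
Op 6: free(a) -> (freed a); heap: [0-15 FREE]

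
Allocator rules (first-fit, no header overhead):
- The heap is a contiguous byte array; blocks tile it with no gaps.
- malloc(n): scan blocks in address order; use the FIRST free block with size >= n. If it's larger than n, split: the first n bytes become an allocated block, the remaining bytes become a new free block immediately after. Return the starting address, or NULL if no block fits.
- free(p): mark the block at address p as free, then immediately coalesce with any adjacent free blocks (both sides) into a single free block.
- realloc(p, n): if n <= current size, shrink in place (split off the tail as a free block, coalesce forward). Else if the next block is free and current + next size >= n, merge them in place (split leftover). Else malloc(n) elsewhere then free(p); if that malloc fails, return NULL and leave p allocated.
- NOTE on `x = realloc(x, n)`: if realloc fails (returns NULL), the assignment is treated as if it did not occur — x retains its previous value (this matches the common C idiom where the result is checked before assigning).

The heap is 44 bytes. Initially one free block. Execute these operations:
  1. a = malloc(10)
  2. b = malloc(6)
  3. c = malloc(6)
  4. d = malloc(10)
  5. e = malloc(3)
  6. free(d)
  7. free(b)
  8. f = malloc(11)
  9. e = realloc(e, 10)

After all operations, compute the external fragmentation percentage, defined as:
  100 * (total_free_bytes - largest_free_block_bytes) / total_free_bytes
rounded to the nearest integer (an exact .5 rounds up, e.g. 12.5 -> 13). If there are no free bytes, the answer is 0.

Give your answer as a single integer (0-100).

Op 1: a = malloc(10) -> a = 0; heap: [0-9 ALLOC][10-43 FREE]
Op 2: b = malloc(6) -> b = 10; heap: [0-9 ALLOC][10-15 ALLOC][16-43 FREE]
Op 3: c = malloc(6) -> c = 16; heap: [0-9 ALLOC][10-15 ALLOC][16-21 ALLOC][22-43 FREE]
Op 4: d = malloc(10) -> d = 22; heap: [0-9 ALLOC][10-15 ALLOC][16-21 ALLOC][22-31 ALLOC][32-43 FREE]
Op 5: e = malloc(3) -> e = 32; heap: [0-9 ALLOC][10-15 ALLOC][16-21 ALLOC][22-31 ALLOC][32-34 ALLOC][35-43 FREE]
Op 6: free(d) -> (freed d); heap: [0-9 ALLOC][10-15 ALLOC][16-21 ALLOC][22-31 FREE][32-34 ALLOC][35-43 FREE]
Op 7: free(b) -> (freed b); heap: [0-9 ALLOC][10-15 FREE][16-21 ALLOC][22-31 FREE][32-34 ALLOC][35-43 FREE]
Op 8: f = malloc(11) -> f = NULL; heap: [0-9 ALLOC][10-15 FREE][16-21 ALLOC][22-31 FREE][32-34 ALLOC][35-43 FREE]
Op 9: e = realloc(e, 10) -> e = 32; heap: [0-9 ALLOC][10-15 FREE][16-21 ALLOC][22-31 FREE][32-41 ALLOC][42-43 FREE]
Free blocks: [6 10 2] total_free=18 largest=10 -> 100*(18-10)/18 = 800/18 ≈ 44.444 -> rounds to 44

Answer: 44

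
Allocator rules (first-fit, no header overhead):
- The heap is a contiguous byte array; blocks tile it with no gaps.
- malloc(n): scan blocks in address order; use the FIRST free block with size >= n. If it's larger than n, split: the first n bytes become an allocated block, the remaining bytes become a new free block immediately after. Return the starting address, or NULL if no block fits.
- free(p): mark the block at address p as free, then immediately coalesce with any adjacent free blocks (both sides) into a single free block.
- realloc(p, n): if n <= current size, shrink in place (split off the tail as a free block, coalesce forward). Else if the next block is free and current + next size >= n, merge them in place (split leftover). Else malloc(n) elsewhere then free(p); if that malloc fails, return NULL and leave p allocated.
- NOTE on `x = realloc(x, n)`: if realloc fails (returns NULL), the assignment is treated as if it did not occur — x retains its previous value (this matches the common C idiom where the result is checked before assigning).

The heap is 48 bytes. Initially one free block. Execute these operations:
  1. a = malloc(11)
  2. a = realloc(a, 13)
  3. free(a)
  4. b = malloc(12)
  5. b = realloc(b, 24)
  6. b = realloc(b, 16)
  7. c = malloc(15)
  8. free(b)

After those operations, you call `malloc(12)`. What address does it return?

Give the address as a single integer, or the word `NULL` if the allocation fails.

Op 1: a = malloc(11) -> a = 0; heap: [0-10 ALLOC][11-47 FREE]
Op 2: a = realloc(a, 13) -> a = 0; heap: [0-12 ALLOC][13-47 FREE]
Op 3: free(a) -> (freed a); heap: [0-47 FREE]
Op 4: b = malloc(12) -> b = 0; heap: [0-11 ALLOC][12-47 FREE]
Op 5: b = realloc(b, 24) -> b = 0; heap: [0-23 ALLOC][24-47 FREE]
Op 6: b = realloc(b, 16) -> b = 0; heap: [0-15 ALLOC][16-47 FREE]
Op 7: c = malloc(15) -> c = 16; heap: [0-15 ALLOC][16-30 ALLOC][31-47 FREE]
Op 8: free(b) -> (freed b); heap: [0-15 FREE][16-30 ALLOC][31-47 FREE]
malloc(12): first-fit scan over [0-15 FREE][16-30 ALLOC][31-47 FREE] -> 0

Answer: 0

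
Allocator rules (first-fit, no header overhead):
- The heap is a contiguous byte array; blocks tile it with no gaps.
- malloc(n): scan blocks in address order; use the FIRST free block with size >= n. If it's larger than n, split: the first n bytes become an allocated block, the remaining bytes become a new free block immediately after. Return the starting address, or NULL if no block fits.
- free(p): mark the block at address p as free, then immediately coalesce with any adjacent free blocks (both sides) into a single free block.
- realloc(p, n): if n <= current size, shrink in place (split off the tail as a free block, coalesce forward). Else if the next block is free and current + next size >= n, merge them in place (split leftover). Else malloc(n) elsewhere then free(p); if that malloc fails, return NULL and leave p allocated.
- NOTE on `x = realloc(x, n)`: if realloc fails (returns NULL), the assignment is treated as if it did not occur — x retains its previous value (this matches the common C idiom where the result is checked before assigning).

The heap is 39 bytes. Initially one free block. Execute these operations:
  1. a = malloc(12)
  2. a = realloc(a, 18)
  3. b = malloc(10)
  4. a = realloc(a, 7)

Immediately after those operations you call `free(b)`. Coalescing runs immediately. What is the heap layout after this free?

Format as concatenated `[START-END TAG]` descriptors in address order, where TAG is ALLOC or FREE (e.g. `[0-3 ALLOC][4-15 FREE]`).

Answer: [0-6 ALLOC][7-38 FREE]

Derivation:
Op 1: a = malloc(12) -> a = 0; heap: [0-11 ALLOC][12-38 FREE]
Op 2: a = realloc(a, 18) -> a = 0; heap: [0-17 ALLOC][18-38 FREE]
Op 3: b = malloc(10) -> b = 18; heap: [0-17 ALLOC][18-27 ALLOC][28-38 FREE]
Op 4: a = realloc(a, 7) -> a = 0; heap: [0-6 ALLOC][7-17 FREE][18-27 ALLOC][28-38 FREE]
free(b): b = 18 -> block [18-27 ALLOC]; mark free, coalesce with adjacent free neighbors -> [0-6 ALLOC][7-38 FREE]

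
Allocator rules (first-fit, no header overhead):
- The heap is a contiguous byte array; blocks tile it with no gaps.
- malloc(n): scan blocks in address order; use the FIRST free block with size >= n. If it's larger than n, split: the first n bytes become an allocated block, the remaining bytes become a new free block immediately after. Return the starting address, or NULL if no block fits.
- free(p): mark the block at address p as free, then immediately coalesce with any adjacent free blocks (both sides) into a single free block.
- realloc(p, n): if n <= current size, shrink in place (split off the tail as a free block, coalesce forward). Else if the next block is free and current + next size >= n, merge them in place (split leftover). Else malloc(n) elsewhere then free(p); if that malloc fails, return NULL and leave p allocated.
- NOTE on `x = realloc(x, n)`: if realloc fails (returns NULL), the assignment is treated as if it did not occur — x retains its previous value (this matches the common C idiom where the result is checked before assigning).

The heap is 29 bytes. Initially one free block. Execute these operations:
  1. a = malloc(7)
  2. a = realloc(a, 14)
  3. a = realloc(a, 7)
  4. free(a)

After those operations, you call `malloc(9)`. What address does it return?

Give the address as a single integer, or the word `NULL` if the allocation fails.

Op 1: a = malloc(7) -> a = 0; heap: [0-6 ALLOC][7-28 FREE]
Op 2: a = realloc(a, 14) -> a = 0; heap: [0-13 ALLOC][14-28 FREE]
Op 3: a = realloc(a, 7) -> a = 0; heap: [0-6 ALLOC][7-28 FREE]
Op 4: free(a) -> (freed a); heap: [0-28 FREE]
malloc(9): first-fit scan over [0-28 FREE] -> 0

Answer: 0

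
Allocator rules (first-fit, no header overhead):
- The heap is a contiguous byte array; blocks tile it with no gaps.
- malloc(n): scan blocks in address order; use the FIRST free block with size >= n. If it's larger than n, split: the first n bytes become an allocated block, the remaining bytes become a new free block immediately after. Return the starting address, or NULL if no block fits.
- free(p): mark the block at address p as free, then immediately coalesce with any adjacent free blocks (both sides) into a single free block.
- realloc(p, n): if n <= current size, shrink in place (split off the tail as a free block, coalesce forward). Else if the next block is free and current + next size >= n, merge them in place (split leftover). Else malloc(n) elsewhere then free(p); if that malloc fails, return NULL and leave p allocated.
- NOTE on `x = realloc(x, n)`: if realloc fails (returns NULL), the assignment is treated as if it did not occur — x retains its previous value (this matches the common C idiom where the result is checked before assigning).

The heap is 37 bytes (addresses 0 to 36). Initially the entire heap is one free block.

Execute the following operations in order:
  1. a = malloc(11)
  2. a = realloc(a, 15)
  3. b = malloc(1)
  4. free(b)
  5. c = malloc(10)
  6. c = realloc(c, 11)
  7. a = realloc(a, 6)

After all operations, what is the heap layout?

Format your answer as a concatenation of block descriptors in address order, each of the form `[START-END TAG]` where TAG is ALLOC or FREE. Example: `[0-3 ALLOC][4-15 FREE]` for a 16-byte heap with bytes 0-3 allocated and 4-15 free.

Answer: [0-5 ALLOC][6-14 FREE][15-25 ALLOC][26-36 FREE]

Derivation:
Op 1: a = malloc(11) -> a = 0; heap: [0-10 ALLOC][11-36 FREE]
Op 2: a = realloc(a, 15) -> a = 0; heap: [0-14 ALLOC][15-36 FREE]
Op 3: b = malloc(1) -> b = 15; heap: [0-14 ALLOC][15-15 ALLOC][16-36 FREE]
Op 4: free(b) -> (freed b); heap: [0-14 ALLOC][15-36 FREE]
Op 5: c = malloc(10) -> c = 15; heap: [0-14 ALLOC][15-24 ALLOC][25-36 FREE]
Op 6: c = realloc(c, 11) -> c = 15; heap: [0-14 ALLOC][15-25 ALLOC][26-36 FREE]
Op 7: a = realloc(a, 6) -> a = 0; heap: [0-5 ALLOC][6-14 FREE][15-25 ALLOC][26-36 FREE]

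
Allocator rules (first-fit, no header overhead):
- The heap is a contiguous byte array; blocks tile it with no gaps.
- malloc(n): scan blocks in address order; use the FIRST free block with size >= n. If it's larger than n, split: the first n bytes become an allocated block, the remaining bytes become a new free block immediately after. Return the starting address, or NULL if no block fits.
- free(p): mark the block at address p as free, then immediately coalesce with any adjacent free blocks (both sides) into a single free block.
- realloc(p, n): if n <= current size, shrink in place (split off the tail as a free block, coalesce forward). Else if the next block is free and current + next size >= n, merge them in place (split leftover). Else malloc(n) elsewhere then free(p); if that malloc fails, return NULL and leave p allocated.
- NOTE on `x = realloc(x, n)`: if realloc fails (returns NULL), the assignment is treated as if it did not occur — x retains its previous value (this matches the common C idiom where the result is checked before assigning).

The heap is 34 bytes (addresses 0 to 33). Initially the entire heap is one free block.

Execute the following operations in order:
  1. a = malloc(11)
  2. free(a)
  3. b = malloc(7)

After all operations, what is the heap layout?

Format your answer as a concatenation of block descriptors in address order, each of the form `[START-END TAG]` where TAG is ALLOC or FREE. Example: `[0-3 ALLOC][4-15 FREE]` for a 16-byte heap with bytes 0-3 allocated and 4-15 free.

Op 1: a = malloc(11) -> a = 0; heap: [0-10 ALLOC][11-33 FREE]
Op 2: free(a) -> (freed a); heap: [0-33 FREE]
Op 3: b = malloc(7) -> b = 0; heap: [0-6 ALLOC][7-33 FREE]

Answer: [0-6 ALLOC][7-33 FREE]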